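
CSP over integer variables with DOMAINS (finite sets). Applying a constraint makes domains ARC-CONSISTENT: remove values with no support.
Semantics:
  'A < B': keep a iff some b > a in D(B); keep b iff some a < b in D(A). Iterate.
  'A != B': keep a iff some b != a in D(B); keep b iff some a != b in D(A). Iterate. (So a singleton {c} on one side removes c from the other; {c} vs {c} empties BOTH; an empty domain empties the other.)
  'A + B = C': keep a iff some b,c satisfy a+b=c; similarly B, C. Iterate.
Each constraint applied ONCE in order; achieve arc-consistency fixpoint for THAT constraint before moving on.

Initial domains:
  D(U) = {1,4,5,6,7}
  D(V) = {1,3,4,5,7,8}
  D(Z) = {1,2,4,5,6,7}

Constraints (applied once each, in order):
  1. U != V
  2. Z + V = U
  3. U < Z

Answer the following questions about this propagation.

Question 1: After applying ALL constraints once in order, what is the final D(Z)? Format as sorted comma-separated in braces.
Answer: {5,6}

Derivation:
Constraint 1 (U != V) on D(U)={1,4,5,6,7} D(V)={1,3,4,5,7,8}: no change
Constraint 2 (Z + V = U) on D(Z)={1,2,4,5,6,7} D(V)={1,3,4,5,7,8} D(U)={1,4,5,6,7}: Z {1,2,4,5,6,7}->{1,2,4,5,6}; V {1,3,4,5,7,8}->{1,3,4,5}; U {1,4,5,6,7}->{4,5,6,7}
Constraint 3 (U < Z) on D(U)={4,5,6,7} D(Z)={1,2,4,5,6}: U {4,5,6,7}->{4,5}; Z {1,2,4,5,6}->{5,6}
So after all 3 constraints: D(Z) = {5,6}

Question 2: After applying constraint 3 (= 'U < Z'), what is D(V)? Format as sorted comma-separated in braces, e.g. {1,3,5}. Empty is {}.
Answer: {1,3,4,5}

Derivation:
Constraint 1 (U != V) on D(U)={1,4,5,6,7} D(V)={1,3,4,5,7,8}: no change
Constraint 2 (Z + V = U) on D(Z)={1,2,4,5,6,7} D(V)={1,3,4,5,7,8} D(U)={1,4,5,6,7}: Z {1,2,4,5,6,7}->{1,2,4,5,6}; V {1,3,4,5,7,8}->{1,3,4,5}; U {1,4,5,6,7}->{4,5,6,7}
Constraint 3 (U < Z) on D(U)={4,5,6,7} D(Z)={1,2,4,5,6}: U {4,5,6,7}->{4,5}; Z {1,2,4,5,6}->{5,6}
So after constraint 3: D(V) = {1,3,4,5}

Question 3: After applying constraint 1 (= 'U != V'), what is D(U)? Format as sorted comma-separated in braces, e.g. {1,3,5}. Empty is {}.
Constraint 1 (U != V) on D(U)={1,4,5,6,7} D(V)={1,3,4,5,7,8}: no change
So after constraint 1: D(U) = {1,4,5,6,7}

Answer: {1,4,5,6,7}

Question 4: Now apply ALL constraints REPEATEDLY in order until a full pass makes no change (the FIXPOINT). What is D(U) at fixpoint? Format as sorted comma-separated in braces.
pass 0 (initial): D(U)={1,4,5,6,7}
pass 1: U {1,4,5,6,7}->{4,5}; V {1,3,4,5,7,8}->{1,3,4,5}; Z {1,2,4,5,6,7}->{5,6}
pass 2: U {4,5}->{}; V {1,3,4,5}->{}; Z {5,6}->{}
pass 3: no change
Fixpoint after 3 passes: D(U) = {}

Answer: {}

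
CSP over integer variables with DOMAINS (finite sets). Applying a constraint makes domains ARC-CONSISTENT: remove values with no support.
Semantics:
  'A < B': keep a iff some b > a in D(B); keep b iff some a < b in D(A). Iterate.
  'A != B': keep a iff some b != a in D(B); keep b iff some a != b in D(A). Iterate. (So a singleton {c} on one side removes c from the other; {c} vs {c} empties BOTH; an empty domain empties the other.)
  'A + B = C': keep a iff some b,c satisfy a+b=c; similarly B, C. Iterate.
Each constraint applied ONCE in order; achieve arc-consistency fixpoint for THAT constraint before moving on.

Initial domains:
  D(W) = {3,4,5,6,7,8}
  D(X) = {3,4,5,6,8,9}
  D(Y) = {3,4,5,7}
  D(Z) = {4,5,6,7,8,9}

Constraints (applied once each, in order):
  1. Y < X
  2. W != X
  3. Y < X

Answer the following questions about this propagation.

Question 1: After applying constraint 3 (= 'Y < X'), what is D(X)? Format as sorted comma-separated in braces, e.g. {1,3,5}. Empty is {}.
Constraint 1 (Y < X) on D(Y)={3,4,5,7} D(X)={3,4,5,6,8,9}: X {3,4,5,6,8,9}->{4,5,6,8,9}
Constraint 2 (W != X) on D(W)={3,4,5,6,7,8} D(X)={4,5,6,8,9}: no change
Constraint 3 (Y < X) on D(Y)={3,4,5,7} D(X)={4,5,6,8,9}: no change
So after constraint 3: D(X) = {4,5,6,8,9}

Answer: {4,5,6,8,9}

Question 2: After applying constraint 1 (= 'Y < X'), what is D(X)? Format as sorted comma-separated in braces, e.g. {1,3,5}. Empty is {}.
Answer: {4,5,6,8,9}

Derivation:
Constraint 1 (Y < X) on D(Y)={3,4,5,7} D(X)={3,4,5,6,8,9}: X {3,4,5,6,8,9}->{4,5,6,8,9}
So after constraint 1: D(X) = {4,5,6,8,9}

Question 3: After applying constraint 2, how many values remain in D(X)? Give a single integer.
Answer: 5

Derivation:
Constraint 1 (Y < X) on D(Y)={3,4,5,7} D(X)={3,4,5,6,8,9}: X {3,4,5,6,8,9}->{4,5,6,8,9}
Constraint 2 (W != X) on D(W)={3,4,5,6,7,8} D(X)={4,5,6,8,9}: no change
So after constraint 2: D(X)={4,5,6,8,9}, size = 5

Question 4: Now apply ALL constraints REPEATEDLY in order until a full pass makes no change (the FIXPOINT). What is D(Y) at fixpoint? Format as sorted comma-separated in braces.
pass 0 (initial): D(Y)={3,4,5,7}
pass 1: X {3,4,5,6,8,9}->{4,5,6,8,9}
pass 2: no change
Fixpoint after 2 passes: D(Y) = {3,4,5,7}

Answer: {3,4,5,7}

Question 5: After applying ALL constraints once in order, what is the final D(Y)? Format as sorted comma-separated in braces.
Constraint 1 (Y < X) on D(Y)={3,4,5,7} D(X)={3,4,5,6,8,9}: X {3,4,5,6,8,9}->{4,5,6,8,9}
Constraint 2 (W != X) on D(W)={3,4,5,6,7,8} D(X)={4,5,6,8,9}: no change
Constraint 3 (Y < X) on D(Y)={3,4,5,7} D(X)={4,5,6,8,9}: no change
So after all 3 constraints: D(Y) = {3,4,5,7}

Answer: {3,4,5,7}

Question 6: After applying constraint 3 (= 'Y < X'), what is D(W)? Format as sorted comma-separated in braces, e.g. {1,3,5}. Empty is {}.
Constraint 1 (Y < X) on D(Y)={3,4,5,7} D(X)={3,4,5,6,8,9}: X {3,4,5,6,8,9}->{4,5,6,8,9}
Constraint 2 (W != X) on D(W)={3,4,5,6,7,8} D(X)={4,5,6,8,9}: no change
Constraint 3 (Y < X) on D(Y)={3,4,5,7} D(X)={4,5,6,8,9}: no change
So after constraint 3: D(W) = {3,4,5,6,7,8}

Answer: {3,4,5,6,7,8}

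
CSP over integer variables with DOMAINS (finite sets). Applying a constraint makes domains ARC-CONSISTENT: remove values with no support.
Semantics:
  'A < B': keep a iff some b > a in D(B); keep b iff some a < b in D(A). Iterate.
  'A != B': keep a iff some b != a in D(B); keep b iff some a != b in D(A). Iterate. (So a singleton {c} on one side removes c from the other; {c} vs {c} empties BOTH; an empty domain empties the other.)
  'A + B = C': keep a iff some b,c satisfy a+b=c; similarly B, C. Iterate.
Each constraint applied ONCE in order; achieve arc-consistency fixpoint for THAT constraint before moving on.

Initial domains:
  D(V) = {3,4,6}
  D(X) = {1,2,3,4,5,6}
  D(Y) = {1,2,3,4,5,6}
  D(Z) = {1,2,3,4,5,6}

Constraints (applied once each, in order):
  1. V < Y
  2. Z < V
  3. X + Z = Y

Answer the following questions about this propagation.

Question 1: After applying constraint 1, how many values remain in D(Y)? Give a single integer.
Answer: 3

Derivation:
Constraint 1 (V < Y) on D(V)={3,4,6} D(Y)={1,2,3,4,5,6}: V {3,4,6}->{3,4}; Y {1,2,3,4,5,6}->{4,5,6}
So after constraint 1: D(Y)={4,5,6}, size = 3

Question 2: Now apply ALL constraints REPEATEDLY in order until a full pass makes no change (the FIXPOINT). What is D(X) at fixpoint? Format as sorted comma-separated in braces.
Answer: {1,2,3,4,5}

Derivation:
pass 0 (initial): D(X)={1,2,3,4,5,6}
pass 1: V {3,4,6}->{3,4}; X {1,2,3,4,5,6}->{1,2,3,4,5}; Y {1,2,3,4,5,6}->{4,5,6}; Z {1,2,3,4,5,6}->{1,2,3}
pass 2: no change
Fixpoint after 2 passes: D(X) = {1,2,3,4,5}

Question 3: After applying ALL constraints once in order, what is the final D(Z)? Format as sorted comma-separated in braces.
Answer: {1,2,3}

Derivation:
Constraint 1 (V < Y) on D(V)={3,4,6} D(Y)={1,2,3,4,5,6}: V {3,4,6}->{3,4}; Y {1,2,3,4,5,6}->{4,5,6}
Constraint 2 (Z < V) on D(Z)={1,2,3,4,5,6} D(V)={3,4}: Z {1,2,3,4,5,6}->{1,2,3}
Constraint 3 (X + Z = Y) on D(X)={1,2,3,4,5,6} D(Z)={1,2,3} D(Y)={4,5,6}: X {1,2,3,4,5,6}->{1,2,3,4,5}
So after all 3 constraints: D(Z) = {1,2,3}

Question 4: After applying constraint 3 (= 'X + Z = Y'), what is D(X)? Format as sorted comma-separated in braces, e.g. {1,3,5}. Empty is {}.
Answer: {1,2,3,4,5}

Derivation:
Constraint 1 (V < Y) on D(V)={3,4,6} D(Y)={1,2,3,4,5,6}: V {3,4,6}->{3,4}; Y {1,2,3,4,5,6}->{4,5,6}
Constraint 2 (Z < V) on D(Z)={1,2,3,4,5,6} D(V)={3,4}: Z {1,2,3,4,5,6}->{1,2,3}
Constraint 3 (X + Z = Y) on D(X)={1,2,3,4,5,6} D(Z)={1,2,3} D(Y)={4,5,6}: X {1,2,3,4,5,6}->{1,2,3,4,5}
So after constraint 3: D(X) = {1,2,3,4,5}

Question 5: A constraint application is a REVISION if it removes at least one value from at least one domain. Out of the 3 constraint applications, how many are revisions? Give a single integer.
Constraint 1 (V < Y) on D(V)={3,4,6} D(Y)={1,2,3,4,5,6}: V {3,4,6}->{3,4}; Y {1,2,3,4,5,6}->{4,5,6} => REVISION
Constraint 2 (Z < V) on D(Z)={1,2,3,4,5,6} D(V)={3,4}: Z {1,2,3,4,5,6}->{1,2,3} => REVISION
Constraint 3 (X + Z = Y) on D(X)={1,2,3,4,5,6} D(Z)={1,2,3} D(Y)={4,5,6}: X {1,2,3,4,5,6}->{1,2,3,4,5} => REVISION
Total revisions = 3

Answer: 3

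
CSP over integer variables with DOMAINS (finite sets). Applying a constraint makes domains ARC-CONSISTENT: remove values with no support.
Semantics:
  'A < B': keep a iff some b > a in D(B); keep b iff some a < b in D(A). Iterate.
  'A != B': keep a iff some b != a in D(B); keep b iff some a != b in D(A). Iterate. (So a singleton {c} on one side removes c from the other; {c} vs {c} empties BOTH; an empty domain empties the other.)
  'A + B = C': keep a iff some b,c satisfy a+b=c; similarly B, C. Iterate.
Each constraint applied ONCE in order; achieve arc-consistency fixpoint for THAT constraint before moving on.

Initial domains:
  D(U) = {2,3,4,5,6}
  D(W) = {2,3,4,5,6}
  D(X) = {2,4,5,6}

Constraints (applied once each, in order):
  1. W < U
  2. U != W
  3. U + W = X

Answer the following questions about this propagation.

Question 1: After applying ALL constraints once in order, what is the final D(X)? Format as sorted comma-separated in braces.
Answer: {5,6}

Derivation:
Constraint 1 (W < U) on D(W)={2,3,4,5,6} D(U)={2,3,4,5,6}: W {2,3,4,5,6}->{2,3,4,5}; U {2,3,4,5,6}->{3,4,5,6}
Constraint 2 (U != W) on D(U)={3,4,5,6} D(W)={2,3,4,5}: no change
Constraint 3 (U + W = X) on D(U)={3,4,5,6} D(W)={2,3,4,5} D(X)={2,4,5,6}: U {3,4,5,6}->{3,4}; W {2,3,4,5}->{2,3}; X {2,4,5,6}->{5,6}
So after all 3 constraints: D(X) = {5,6}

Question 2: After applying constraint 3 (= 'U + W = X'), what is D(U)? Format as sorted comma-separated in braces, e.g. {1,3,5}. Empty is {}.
Answer: {3,4}

Derivation:
Constraint 1 (W < U) on D(W)={2,3,4,5,6} D(U)={2,3,4,5,6}: W {2,3,4,5,6}->{2,3,4,5}; U {2,3,4,5,6}->{3,4,5,6}
Constraint 2 (U != W) on D(U)={3,4,5,6} D(W)={2,3,4,5}: no change
Constraint 3 (U + W = X) on D(U)={3,4,5,6} D(W)={2,3,4,5} D(X)={2,4,5,6}: U {3,4,5,6}->{3,4}; W {2,3,4,5}->{2,3}; X {2,4,5,6}->{5,6}
So after constraint 3: D(U) = {3,4}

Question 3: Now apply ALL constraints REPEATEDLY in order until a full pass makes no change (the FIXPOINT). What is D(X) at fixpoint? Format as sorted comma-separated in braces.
pass 0 (initial): D(X)={2,4,5,6}
pass 1: U {2,3,4,5,6}->{3,4}; W {2,3,4,5,6}->{2,3}; X {2,4,5,6}->{5,6}
pass 2: no change
Fixpoint after 2 passes: D(X) = {5,6}

Answer: {5,6}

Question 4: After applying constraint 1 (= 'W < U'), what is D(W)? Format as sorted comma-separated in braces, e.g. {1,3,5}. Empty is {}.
Answer: {2,3,4,5}

Derivation:
Constraint 1 (W < U) on D(W)={2,3,4,5,6} D(U)={2,3,4,5,6}: W {2,3,4,5,6}->{2,3,4,5}; U {2,3,4,5,6}->{3,4,5,6}
So after constraint 1: D(W) = {2,3,4,5}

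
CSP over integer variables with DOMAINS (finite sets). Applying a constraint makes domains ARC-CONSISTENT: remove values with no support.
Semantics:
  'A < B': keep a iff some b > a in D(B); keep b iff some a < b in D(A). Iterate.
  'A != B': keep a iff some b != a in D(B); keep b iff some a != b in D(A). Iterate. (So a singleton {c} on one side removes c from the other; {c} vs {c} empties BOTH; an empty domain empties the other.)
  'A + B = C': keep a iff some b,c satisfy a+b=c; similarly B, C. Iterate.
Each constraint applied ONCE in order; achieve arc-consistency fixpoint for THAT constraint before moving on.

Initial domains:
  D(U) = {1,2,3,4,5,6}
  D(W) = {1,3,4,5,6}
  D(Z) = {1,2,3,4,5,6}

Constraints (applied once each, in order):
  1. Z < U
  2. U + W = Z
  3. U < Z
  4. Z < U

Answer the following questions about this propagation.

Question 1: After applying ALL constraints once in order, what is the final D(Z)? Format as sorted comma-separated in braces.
Constraint 1 (Z < U) on D(Z)={1,2,3,4,5,6} D(U)={1,2,3,4,5,6}: Z {1,2,3,4,5,6}->{1,2,3,4,5}; U {1,2,3,4,5,6}->{2,3,4,5,6}
Constraint 2 (U + W = Z) on D(U)={2,3,4,5,6} D(W)={1,3,4,5,6} D(Z)={1,2,3,4,5}: U {2,3,4,5,6}->{2,3,4}; W {1,3,4,5,6}->{1,3}; Z {1,2,3,4,5}->{3,4,5}
Constraint 3 (U < Z) on D(U)={2,3,4} D(Z)={3,4,5}: no change
Constraint 4 (Z < U) on D(Z)={3,4,5} D(U)={2,3,4}: Z {3,4,5}->{3}; U {2,3,4}->{4}
So after all 4 constraints: D(Z) = {3}

Answer: {3}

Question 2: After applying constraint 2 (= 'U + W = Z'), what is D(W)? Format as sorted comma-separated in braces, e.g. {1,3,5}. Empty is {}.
Answer: {1,3}

Derivation:
Constraint 1 (Z < U) on D(Z)={1,2,3,4,5,6} D(U)={1,2,3,4,5,6}: Z {1,2,3,4,5,6}->{1,2,3,4,5}; U {1,2,3,4,5,6}->{2,3,4,5,6}
Constraint 2 (U + W = Z) on D(U)={2,3,4,5,6} D(W)={1,3,4,5,6} D(Z)={1,2,3,4,5}: U {2,3,4,5,6}->{2,3,4}; W {1,3,4,5,6}->{1,3}; Z {1,2,3,4,5}->{3,4,5}
So after constraint 2: D(W) = {1,3}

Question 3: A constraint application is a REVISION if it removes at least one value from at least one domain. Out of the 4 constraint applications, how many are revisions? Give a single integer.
Answer: 3

Derivation:
Constraint 1 (Z < U) on D(Z)={1,2,3,4,5,6} D(U)={1,2,3,4,5,6}: Z {1,2,3,4,5,6}->{1,2,3,4,5}; U {1,2,3,4,5,6}->{2,3,4,5,6} => REVISION
Constraint 2 (U + W = Z) on D(U)={2,3,4,5,6} D(W)={1,3,4,5,6} D(Z)={1,2,3,4,5}: U {2,3,4,5,6}->{2,3,4}; W {1,3,4,5,6}->{1,3}; Z {1,2,3,4,5}->{3,4,5} => REVISION
Constraint 3 (U < Z) on D(U)={2,3,4} D(Z)={3,4,5}: no change => not a revision
Constraint 4 (Z < U) on D(Z)={3,4,5} D(U)={2,3,4}: Z {3,4,5}->{3}; U {2,3,4}->{4} => REVISION
Total revisions = 3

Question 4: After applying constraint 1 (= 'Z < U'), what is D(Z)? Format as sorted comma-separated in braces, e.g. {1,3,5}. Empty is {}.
Answer: {1,2,3,4,5}

Derivation:
Constraint 1 (Z < U) on D(Z)={1,2,3,4,5,6} D(U)={1,2,3,4,5,6}: Z {1,2,3,4,5,6}->{1,2,3,4,5}; U {1,2,3,4,5,6}->{2,3,4,5,6}
So after constraint 1: D(Z) = {1,2,3,4,5}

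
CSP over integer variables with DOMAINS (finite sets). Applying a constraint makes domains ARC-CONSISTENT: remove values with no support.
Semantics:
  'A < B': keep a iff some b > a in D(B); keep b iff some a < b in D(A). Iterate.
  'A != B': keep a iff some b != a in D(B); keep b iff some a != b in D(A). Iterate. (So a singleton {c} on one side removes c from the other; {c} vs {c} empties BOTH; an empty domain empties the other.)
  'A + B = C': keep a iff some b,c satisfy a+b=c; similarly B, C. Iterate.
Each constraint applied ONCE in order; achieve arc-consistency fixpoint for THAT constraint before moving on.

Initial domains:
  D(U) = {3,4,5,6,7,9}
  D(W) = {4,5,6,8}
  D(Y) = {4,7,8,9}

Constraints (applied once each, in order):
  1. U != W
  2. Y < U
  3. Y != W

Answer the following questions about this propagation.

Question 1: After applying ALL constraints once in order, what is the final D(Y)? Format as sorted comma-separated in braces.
Constraint 1 (U != W) on D(U)={3,4,5,6,7,9} D(W)={4,5,6,8}: no change
Constraint 2 (Y < U) on D(Y)={4,7,8,9} D(U)={3,4,5,6,7,9}: Y {4,7,8,9}->{4,7,8}; U {3,4,5,6,7,9}->{5,6,7,9}
Constraint 3 (Y != W) on D(Y)={4,7,8} D(W)={4,5,6,8}: no change
So after all 3 constraints: D(Y) = {4,7,8}

Answer: {4,7,8}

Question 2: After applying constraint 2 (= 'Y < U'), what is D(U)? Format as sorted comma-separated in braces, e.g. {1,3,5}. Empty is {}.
Answer: {5,6,7,9}

Derivation:
Constraint 1 (U != W) on D(U)={3,4,5,6,7,9} D(W)={4,5,6,8}: no change
Constraint 2 (Y < U) on D(Y)={4,7,8,9} D(U)={3,4,5,6,7,9}: Y {4,7,8,9}->{4,7,8}; U {3,4,5,6,7,9}->{5,6,7,9}
So after constraint 2: D(U) = {5,6,7,9}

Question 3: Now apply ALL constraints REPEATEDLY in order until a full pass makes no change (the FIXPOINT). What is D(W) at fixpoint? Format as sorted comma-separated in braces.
pass 0 (initial): D(W)={4,5,6,8}
pass 1: U {3,4,5,6,7,9}->{5,6,7,9}; Y {4,7,8,9}->{4,7,8}
pass 2: no change
Fixpoint after 2 passes: D(W) = {4,5,6,8}

Answer: {4,5,6,8}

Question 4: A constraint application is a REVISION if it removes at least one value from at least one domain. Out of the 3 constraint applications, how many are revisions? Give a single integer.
Constraint 1 (U != W) on D(U)={3,4,5,6,7,9} D(W)={4,5,6,8}: no change => not a revision
Constraint 2 (Y < U) on D(Y)={4,7,8,9} D(U)={3,4,5,6,7,9}: Y {4,7,8,9}->{4,7,8}; U {3,4,5,6,7,9}->{5,6,7,9} => REVISION
Constraint 3 (Y != W) on D(Y)={4,7,8} D(W)={4,5,6,8}: no change => not a revision
Total revisions = 1

Answer: 1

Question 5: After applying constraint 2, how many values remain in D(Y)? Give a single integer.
Answer: 3

Derivation:
Constraint 1 (U != W) on D(U)={3,4,5,6,7,9} D(W)={4,5,6,8}: no change
Constraint 2 (Y < U) on D(Y)={4,7,8,9} D(U)={3,4,5,6,7,9}: Y {4,7,8,9}->{4,7,8}; U {3,4,5,6,7,9}->{5,6,7,9}
So after constraint 2: D(Y)={4,7,8}, size = 3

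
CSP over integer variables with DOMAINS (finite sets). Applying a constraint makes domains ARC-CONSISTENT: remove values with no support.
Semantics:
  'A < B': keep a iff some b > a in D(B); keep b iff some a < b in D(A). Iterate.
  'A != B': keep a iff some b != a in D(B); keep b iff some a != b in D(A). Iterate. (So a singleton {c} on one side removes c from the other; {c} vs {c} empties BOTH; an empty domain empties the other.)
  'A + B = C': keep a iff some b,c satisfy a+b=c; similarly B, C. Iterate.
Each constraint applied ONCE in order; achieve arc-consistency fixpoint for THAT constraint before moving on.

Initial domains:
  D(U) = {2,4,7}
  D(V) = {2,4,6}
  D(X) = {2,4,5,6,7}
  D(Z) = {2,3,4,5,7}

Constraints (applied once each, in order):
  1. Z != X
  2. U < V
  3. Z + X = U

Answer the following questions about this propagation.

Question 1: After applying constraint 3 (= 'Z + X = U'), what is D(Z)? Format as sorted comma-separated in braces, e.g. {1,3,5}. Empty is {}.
Constraint 1 (Z != X) on D(Z)={2,3,4,5,7} D(X)={2,4,5,6,7}: no change
Constraint 2 (U < V) on D(U)={2,4,7} D(V)={2,4,6}: U {2,4,7}->{2,4}; V {2,4,6}->{4,6}
Constraint 3 (Z + X = U) on D(Z)={2,3,4,5,7} D(X)={2,4,5,6,7} D(U)={2,4}: Z {2,3,4,5,7}->{2}; X {2,4,5,6,7}->{2}; U {2,4}->{4}
So after constraint 3: D(Z) = {2}

Answer: {2}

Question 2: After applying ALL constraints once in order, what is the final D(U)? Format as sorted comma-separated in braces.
Constraint 1 (Z != X) on D(Z)={2,3,4,5,7} D(X)={2,4,5,6,7}: no change
Constraint 2 (U < V) on D(U)={2,4,7} D(V)={2,4,6}: U {2,4,7}->{2,4}; V {2,4,6}->{4,6}
Constraint 3 (Z + X = U) on D(Z)={2,3,4,5,7} D(X)={2,4,5,6,7} D(U)={2,4}: Z {2,3,4,5,7}->{2}; X {2,4,5,6,7}->{2}; U {2,4}->{4}
So after all 3 constraints: D(U) = {4}

Answer: {4}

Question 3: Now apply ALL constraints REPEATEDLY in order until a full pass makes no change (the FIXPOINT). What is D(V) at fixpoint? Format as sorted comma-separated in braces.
Answer: {}

Derivation:
pass 0 (initial): D(V)={2,4,6}
pass 1: U {2,4,7}->{4}; V {2,4,6}->{4,6}; X {2,4,5,6,7}->{2}; Z {2,3,4,5,7}->{2}
pass 2: U {4}->{}; V {4,6}->{6}; X {2}->{}; Z {2}->{}
pass 3: V {6}->{}
pass 4: no change
Fixpoint after 4 passes: D(V) = {}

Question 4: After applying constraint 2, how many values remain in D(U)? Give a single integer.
Answer: 2

Derivation:
Constraint 1 (Z != X) on D(Z)={2,3,4,5,7} D(X)={2,4,5,6,7}: no change
Constraint 2 (U < V) on D(U)={2,4,7} D(V)={2,4,6}: U {2,4,7}->{2,4}; V {2,4,6}->{4,6}
So after constraint 2: D(U)={2,4}, size = 2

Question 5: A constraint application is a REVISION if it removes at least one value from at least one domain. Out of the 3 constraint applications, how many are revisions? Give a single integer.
Constraint 1 (Z != X) on D(Z)={2,3,4,5,7} D(X)={2,4,5,6,7}: no change => not a revision
Constraint 2 (U < V) on D(U)={2,4,7} D(V)={2,4,6}: U {2,4,7}->{2,4}; V {2,4,6}->{4,6} => REVISION
Constraint 3 (Z + X = U) on D(Z)={2,3,4,5,7} D(X)={2,4,5,6,7} D(U)={2,4}: Z {2,3,4,5,7}->{2}; X {2,4,5,6,7}->{2}; U {2,4}->{4} => REVISION
Total revisions = 2

Answer: 2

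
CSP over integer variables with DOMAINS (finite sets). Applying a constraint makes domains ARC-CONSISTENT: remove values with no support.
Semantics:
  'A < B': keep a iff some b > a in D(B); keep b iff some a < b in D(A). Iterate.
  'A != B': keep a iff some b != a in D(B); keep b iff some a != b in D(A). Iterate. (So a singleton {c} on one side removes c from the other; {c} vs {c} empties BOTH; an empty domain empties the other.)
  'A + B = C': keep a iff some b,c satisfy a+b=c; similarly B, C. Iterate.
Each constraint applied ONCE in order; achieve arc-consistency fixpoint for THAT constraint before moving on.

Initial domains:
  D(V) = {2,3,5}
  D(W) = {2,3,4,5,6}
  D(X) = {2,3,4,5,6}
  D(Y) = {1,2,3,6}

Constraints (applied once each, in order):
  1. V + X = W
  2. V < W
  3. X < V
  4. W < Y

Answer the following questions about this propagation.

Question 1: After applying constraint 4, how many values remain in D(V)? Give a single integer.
Answer: 1

Derivation:
Constraint 1 (V + X = W) on D(V)={2,3,5} D(X)={2,3,4,5,6} D(W)={2,3,4,5,6}: V {2,3,5}->{2,3}; X {2,3,4,5,6}->{2,3,4}; W {2,3,4,5,6}->{4,5,6}
Constraint 2 (V < W) on D(V)={2,3} D(W)={4,5,6}: no change
Constraint 3 (X < V) on D(X)={2,3,4} D(V)={2,3}: X {2,3,4}->{2}; V {2,3}->{3}
Constraint 4 (W < Y) on D(W)={4,5,6} D(Y)={1,2,3,6}: W {4,5,6}->{4,5}; Y {1,2,3,6}->{6}
So after constraint 4: D(V)={3}, size = 1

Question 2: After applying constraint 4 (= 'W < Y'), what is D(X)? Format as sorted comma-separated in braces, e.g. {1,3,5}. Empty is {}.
Constraint 1 (V + X = W) on D(V)={2,3,5} D(X)={2,3,4,5,6} D(W)={2,3,4,5,6}: V {2,3,5}->{2,3}; X {2,3,4,5,6}->{2,3,4}; W {2,3,4,5,6}->{4,5,6}
Constraint 2 (V < W) on D(V)={2,3} D(W)={4,5,6}: no change
Constraint 3 (X < V) on D(X)={2,3,4} D(V)={2,3}: X {2,3,4}->{2}; V {2,3}->{3}
Constraint 4 (W < Y) on D(W)={4,5,6} D(Y)={1,2,3,6}: W {4,5,6}->{4,5}; Y {1,2,3,6}->{6}
So after constraint 4: D(X) = {2}

Answer: {2}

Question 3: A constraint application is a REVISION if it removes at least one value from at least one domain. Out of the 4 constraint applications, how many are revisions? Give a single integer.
Answer: 3

Derivation:
Constraint 1 (V + X = W) on D(V)={2,3,5} D(X)={2,3,4,5,6} D(W)={2,3,4,5,6}: V {2,3,5}->{2,3}; X {2,3,4,5,6}->{2,3,4}; W {2,3,4,5,6}->{4,5,6} => REVISION
Constraint 2 (V < W) on D(V)={2,3} D(W)={4,5,6}: no change => not a revision
Constraint 3 (X < V) on D(X)={2,3,4} D(V)={2,3}: X {2,3,4}->{2}; V {2,3}->{3} => REVISION
Constraint 4 (W < Y) on D(W)={4,5,6} D(Y)={1,2,3,6}: W {4,5,6}->{4,5}; Y {1,2,3,6}->{6} => REVISION
Total revisions = 3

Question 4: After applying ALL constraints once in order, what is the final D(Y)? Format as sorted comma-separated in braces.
Answer: {6}

Derivation:
Constraint 1 (V + X = W) on D(V)={2,3,5} D(X)={2,3,4,5,6} D(W)={2,3,4,5,6}: V {2,3,5}->{2,3}; X {2,3,4,5,6}->{2,3,4}; W {2,3,4,5,6}->{4,5,6}
Constraint 2 (V < W) on D(V)={2,3} D(W)={4,5,6}: no change
Constraint 3 (X < V) on D(X)={2,3,4} D(V)={2,3}: X {2,3,4}->{2}; V {2,3}->{3}
Constraint 4 (W < Y) on D(W)={4,5,6} D(Y)={1,2,3,6}: W {4,5,6}->{4,5}; Y {1,2,3,6}->{6}
So after all 4 constraints: D(Y) = {6}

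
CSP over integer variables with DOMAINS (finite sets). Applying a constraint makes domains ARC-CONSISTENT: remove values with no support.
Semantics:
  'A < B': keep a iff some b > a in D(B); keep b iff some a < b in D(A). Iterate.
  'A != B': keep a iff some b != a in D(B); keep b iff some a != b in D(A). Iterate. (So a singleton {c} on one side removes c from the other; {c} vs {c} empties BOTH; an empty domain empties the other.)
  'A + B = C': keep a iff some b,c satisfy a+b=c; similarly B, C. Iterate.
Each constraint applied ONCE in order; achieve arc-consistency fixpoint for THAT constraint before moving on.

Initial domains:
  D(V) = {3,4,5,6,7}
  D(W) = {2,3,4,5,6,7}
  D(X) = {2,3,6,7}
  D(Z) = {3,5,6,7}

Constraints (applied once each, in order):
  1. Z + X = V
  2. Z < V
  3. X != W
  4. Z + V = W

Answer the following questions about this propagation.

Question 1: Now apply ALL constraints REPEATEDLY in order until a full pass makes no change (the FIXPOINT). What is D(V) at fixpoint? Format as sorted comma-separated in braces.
pass 0 (initial): D(V)={3,4,5,6,7}
pass 1: V {3,4,5,6,7}->{}; W {2,3,4,5,6,7}->{}; X {2,3,6,7}->{2,3}; Z {3,5,6,7}->{}
pass 2: X {2,3}->{}
pass 3: no change
Fixpoint after 3 passes: D(V) = {}

Answer: {}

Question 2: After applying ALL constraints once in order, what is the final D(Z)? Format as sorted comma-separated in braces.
Answer: {}

Derivation:
Constraint 1 (Z + X = V) on D(Z)={3,5,6,7} D(X)={2,3,6,7} D(V)={3,4,5,6,7}: Z {3,5,6,7}->{3,5}; X {2,3,6,7}->{2,3}; V {3,4,5,6,7}->{5,6,7}
Constraint 2 (Z < V) on D(Z)={3,5} D(V)={5,6,7}: no change
Constraint 3 (X != W) on D(X)={2,3} D(W)={2,3,4,5,6,7}: no change
Constraint 4 (Z + V = W) on D(Z)={3,5} D(V)={5,6,7} D(W)={2,3,4,5,6,7}: Z {3,5}->{}; V {5,6,7}->{}; W {2,3,4,5,6,7}->{}
So after all 4 constraints: D(Z) = {}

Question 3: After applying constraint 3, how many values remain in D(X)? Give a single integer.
Answer: 2

Derivation:
Constraint 1 (Z + X = V) on D(Z)={3,5,6,7} D(X)={2,3,6,7} D(V)={3,4,5,6,7}: Z {3,5,6,7}->{3,5}; X {2,3,6,7}->{2,3}; V {3,4,5,6,7}->{5,6,7}
Constraint 2 (Z < V) on D(Z)={3,5} D(V)={5,6,7}: no change
Constraint 3 (X != W) on D(X)={2,3} D(W)={2,3,4,5,6,7}: no change
So after constraint 3: D(X)={2,3}, size = 2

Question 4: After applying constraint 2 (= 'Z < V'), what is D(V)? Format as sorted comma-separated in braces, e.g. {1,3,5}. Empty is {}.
Answer: {5,6,7}

Derivation:
Constraint 1 (Z + X = V) on D(Z)={3,5,6,7} D(X)={2,3,6,7} D(V)={3,4,5,6,7}: Z {3,5,6,7}->{3,5}; X {2,3,6,7}->{2,3}; V {3,4,5,6,7}->{5,6,7}
Constraint 2 (Z < V) on D(Z)={3,5} D(V)={5,6,7}: no change
So after constraint 2: D(V) = {5,6,7}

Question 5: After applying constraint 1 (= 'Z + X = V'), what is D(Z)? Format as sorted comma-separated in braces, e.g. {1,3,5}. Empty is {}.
Constraint 1 (Z + X = V) on D(Z)={3,5,6,7} D(X)={2,3,6,7} D(V)={3,4,5,6,7}: Z {3,5,6,7}->{3,5}; X {2,3,6,7}->{2,3}; V {3,4,5,6,7}->{5,6,7}
So after constraint 1: D(Z) = {3,5}

Answer: {3,5}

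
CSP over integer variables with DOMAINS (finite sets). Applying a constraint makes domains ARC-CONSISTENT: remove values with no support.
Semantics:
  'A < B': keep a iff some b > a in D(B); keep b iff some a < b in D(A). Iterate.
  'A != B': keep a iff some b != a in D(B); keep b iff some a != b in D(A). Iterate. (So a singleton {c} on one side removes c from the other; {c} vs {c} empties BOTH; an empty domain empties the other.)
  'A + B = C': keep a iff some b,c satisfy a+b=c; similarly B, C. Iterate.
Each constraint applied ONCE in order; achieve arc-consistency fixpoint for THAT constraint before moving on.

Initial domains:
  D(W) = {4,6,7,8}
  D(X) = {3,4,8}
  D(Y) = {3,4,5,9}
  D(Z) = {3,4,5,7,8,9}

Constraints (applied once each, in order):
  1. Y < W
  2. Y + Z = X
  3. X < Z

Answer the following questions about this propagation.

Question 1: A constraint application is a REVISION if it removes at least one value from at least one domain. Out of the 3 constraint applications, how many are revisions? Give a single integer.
Constraint 1 (Y < W) on D(Y)={3,4,5,9} D(W)={4,6,7,8}: Y {3,4,5,9}->{3,4,5} => REVISION
Constraint 2 (Y + Z = X) on D(Y)={3,4,5} D(Z)={3,4,5,7,8,9} D(X)={3,4,8}: Z {3,4,5,7,8,9}->{3,4,5}; X {3,4,8}->{8} => REVISION
Constraint 3 (X < Z) on D(X)={8} D(Z)={3,4,5}: X {8}->{}; Z {3,4,5}->{} => REVISION
Total revisions = 3

Answer: 3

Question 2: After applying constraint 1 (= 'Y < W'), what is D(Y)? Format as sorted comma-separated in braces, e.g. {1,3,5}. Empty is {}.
Constraint 1 (Y < W) on D(Y)={3,4,5,9} D(W)={4,6,7,8}: Y {3,4,5,9}->{3,4,5}
So after constraint 1: D(Y) = {3,4,5}

Answer: {3,4,5}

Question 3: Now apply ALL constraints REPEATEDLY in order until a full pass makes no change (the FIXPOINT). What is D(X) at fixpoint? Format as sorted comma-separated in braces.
pass 0 (initial): D(X)={3,4,8}
pass 1: X {3,4,8}->{}; Y {3,4,5,9}->{3,4,5}; Z {3,4,5,7,8,9}->{}
pass 2: Y {3,4,5}->{}
pass 3: W {4,6,7,8}->{}
pass 4: no change
Fixpoint after 4 passes: D(X) = {}

Answer: {}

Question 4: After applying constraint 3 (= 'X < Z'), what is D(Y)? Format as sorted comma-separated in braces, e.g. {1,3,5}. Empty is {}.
Answer: {3,4,5}

Derivation:
Constraint 1 (Y < W) on D(Y)={3,4,5,9} D(W)={4,6,7,8}: Y {3,4,5,9}->{3,4,5}
Constraint 2 (Y + Z = X) on D(Y)={3,4,5} D(Z)={3,4,5,7,8,9} D(X)={3,4,8}: Z {3,4,5,7,8,9}->{3,4,5}; X {3,4,8}->{8}
Constraint 3 (X < Z) on D(X)={8} D(Z)={3,4,5}: X {8}->{}; Z {3,4,5}->{}
So after constraint 3: D(Y) = {3,4,5}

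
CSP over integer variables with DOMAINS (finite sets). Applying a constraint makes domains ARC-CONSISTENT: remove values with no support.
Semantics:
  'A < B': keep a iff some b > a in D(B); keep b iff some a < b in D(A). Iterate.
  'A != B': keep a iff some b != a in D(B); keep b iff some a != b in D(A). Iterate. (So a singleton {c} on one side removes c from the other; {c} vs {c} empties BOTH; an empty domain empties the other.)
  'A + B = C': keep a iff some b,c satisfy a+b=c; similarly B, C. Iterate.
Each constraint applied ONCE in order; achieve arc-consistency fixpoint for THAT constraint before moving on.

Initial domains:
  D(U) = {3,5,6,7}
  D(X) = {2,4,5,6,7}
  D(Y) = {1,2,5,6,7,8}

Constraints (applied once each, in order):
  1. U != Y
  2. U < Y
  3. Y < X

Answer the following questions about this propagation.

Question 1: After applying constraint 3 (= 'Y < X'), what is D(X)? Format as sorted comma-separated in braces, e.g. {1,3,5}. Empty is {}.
Constraint 1 (U != Y) on D(U)={3,5,6,7} D(Y)={1,2,5,6,7,8}: no change
Constraint 2 (U < Y) on D(U)={3,5,6,7} D(Y)={1,2,5,6,7,8}: Y {1,2,5,6,7,8}->{5,6,7,8}
Constraint 3 (Y < X) on D(Y)={5,6,7,8} D(X)={2,4,5,6,7}: Y {5,6,7,8}->{5,6}; X {2,4,5,6,7}->{6,7}
So after constraint 3: D(X) = {6,7}

Answer: {6,7}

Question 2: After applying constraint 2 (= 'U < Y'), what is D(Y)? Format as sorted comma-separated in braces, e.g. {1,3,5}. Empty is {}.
Constraint 1 (U != Y) on D(U)={3,5,6,7} D(Y)={1,2,5,6,7,8}: no change
Constraint 2 (U < Y) on D(U)={3,5,6,7} D(Y)={1,2,5,6,7,8}: Y {1,2,5,6,7,8}->{5,6,7,8}
So after constraint 2: D(Y) = {5,6,7,8}

Answer: {5,6,7,8}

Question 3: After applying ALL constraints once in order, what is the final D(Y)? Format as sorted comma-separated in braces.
Constraint 1 (U != Y) on D(U)={3,5,6,7} D(Y)={1,2,5,6,7,8}: no change
Constraint 2 (U < Y) on D(U)={3,5,6,7} D(Y)={1,2,5,6,7,8}: Y {1,2,5,6,7,8}->{5,6,7,8}
Constraint 3 (Y < X) on D(Y)={5,6,7,8} D(X)={2,4,5,6,7}: Y {5,6,7,8}->{5,6}; X {2,4,5,6,7}->{6,7}
So after all 3 constraints: D(Y) = {5,6}

Answer: {5,6}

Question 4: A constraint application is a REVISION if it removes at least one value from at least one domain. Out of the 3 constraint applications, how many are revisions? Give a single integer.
Constraint 1 (U != Y) on D(U)={3,5,6,7} D(Y)={1,2,5,6,7,8}: no change => not a revision
Constraint 2 (U < Y) on D(U)={3,5,6,7} D(Y)={1,2,5,6,7,8}: Y {1,2,5,6,7,8}->{5,6,7,8} => REVISION
Constraint 3 (Y < X) on D(Y)={5,6,7,8} D(X)={2,4,5,6,7}: Y {5,6,7,8}->{5,6}; X {2,4,5,6,7}->{6,7} => REVISION
Total revisions = 2

Answer: 2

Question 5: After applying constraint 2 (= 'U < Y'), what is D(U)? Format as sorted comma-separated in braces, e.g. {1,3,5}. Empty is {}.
Answer: {3,5,6,7}

Derivation:
Constraint 1 (U != Y) on D(U)={3,5,6,7} D(Y)={1,2,5,6,7,8}: no change
Constraint 2 (U < Y) on D(U)={3,5,6,7} D(Y)={1,2,5,6,7,8}: Y {1,2,5,6,7,8}->{5,6,7,8}
So after constraint 2: D(U) = {3,5,6,7}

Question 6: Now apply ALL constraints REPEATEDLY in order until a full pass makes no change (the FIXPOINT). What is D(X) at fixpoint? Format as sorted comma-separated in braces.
pass 0 (initial): D(X)={2,4,5,6,7}
pass 1: X {2,4,5,6,7}->{6,7}; Y {1,2,5,6,7,8}->{5,6}
pass 2: U {3,5,6,7}->{3,5}
pass 3: no change
Fixpoint after 3 passes: D(X) = {6,7}

Answer: {6,7}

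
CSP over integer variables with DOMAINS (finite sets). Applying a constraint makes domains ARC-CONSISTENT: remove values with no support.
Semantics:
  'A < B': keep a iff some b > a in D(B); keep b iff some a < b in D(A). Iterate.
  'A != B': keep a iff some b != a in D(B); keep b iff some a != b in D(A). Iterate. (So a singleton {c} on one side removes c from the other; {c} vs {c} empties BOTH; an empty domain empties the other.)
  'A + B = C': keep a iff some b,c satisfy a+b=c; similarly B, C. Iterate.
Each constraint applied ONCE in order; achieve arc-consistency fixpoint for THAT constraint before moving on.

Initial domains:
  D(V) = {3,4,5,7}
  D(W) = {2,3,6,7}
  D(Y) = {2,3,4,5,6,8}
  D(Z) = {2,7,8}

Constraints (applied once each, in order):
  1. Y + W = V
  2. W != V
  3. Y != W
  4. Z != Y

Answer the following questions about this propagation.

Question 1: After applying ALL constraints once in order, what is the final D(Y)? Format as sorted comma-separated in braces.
Answer: {2,3,4,5}

Derivation:
Constraint 1 (Y + W = V) on D(Y)={2,3,4,5,6,8} D(W)={2,3,6,7} D(V)={3,4,5,7}: Y {2,3,4,5,6,8}->{2,3,4,5}; W {2,3,6,7}->{2,3}; V {3,4,5,7}->{4,5,7}
Constraint 2 (W != V) on D(W)={2,3} D(V)={4,5,7}: no change
Constraint 3 (Y != W) on D(Y)={2,3,4,5} D(W)={2,3}: no change
Constraint 4 (Z != Y) on D(Z)={2,7,8} D(Y)={2,3,4,5}: no change
So after all 4 constraints: D(Y) = {2,3,4,5}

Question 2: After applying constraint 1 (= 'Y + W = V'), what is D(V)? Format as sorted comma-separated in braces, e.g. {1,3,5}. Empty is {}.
Constraint 1 (Y + W = V) on D(Y)={2,3,4,5,6,8} D(W)={2,3,6,7} D(V)={3,4,5,7}: Y {2,3,4,5,6,8}->{2,3,4,5}; W {2,3,6,7}->{2,3}; V {3,4,5,7}->{4,5,7}
So after constraint 1: D(V) = {4,5,7}

Answer: {4,5,7}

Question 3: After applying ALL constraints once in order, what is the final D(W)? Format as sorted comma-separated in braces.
Constraint 1 (Y + W = V) on D(Y)={2,3,4,5,6,8} D(W)={2,3,6,7} D(V)={3,4,5,7}: Y {2,3,4,5,6,8}->{2,3,4,5}; W {2,3,6,7}->{2,3}; V {3,4,5,7}->{4,5,7}
Constraint 2 (W != V) on D(W)={2,3} D(V)={4,5,7}: no change
Constraint 3 (Y != W) on D(Y)={2,3,4,5} D(W)={2,3}: no change
Constraint 4 (Z != Y) on D(Z)={2,7,8} D(Y)={2,3,4,5}: no change
So after all 4 constraints: D(W) = {2,3}

Answer: {2,3}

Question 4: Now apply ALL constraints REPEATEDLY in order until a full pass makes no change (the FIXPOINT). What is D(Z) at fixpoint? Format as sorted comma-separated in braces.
Answer: {2,7,8}

Derivation:
pass 0 (initial): D(Z)={2,7,8}
pass 1: V {3,4,5,7}->{4,5,7}; W {2,3,6,7}->{2,3}; Y {2,3,4,5,6,8}->{2,3,4,5}
pass 2: no change
Fixpoint after 2 passes: D(Z) = {2,7,8}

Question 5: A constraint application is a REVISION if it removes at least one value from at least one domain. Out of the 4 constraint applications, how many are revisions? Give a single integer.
Answer: 1

Derivation:
Constraint 1 (Y + W = V) on D(Y)={2,3,4,5,6,8} D(W)={2,3,6,7} D(V)={3,4,5,7}: Y {2,3,4,5,6,8}->{2,3,4,5}; W {2,3,6,7}->{2,3}; V {3,4,5,7}->{4,5,7} => REVISION
Constraint 2 (W != V) on D(W)={2,3} D(V)={4,5,7}: no change => not a revision
Constraint 3 (Y != W) on D(Y)={2,3,4,5} D(W)={2,3}: no change => not a revision
Constraint 4 (Z != Y) on D(Z)={2,7,8} D(Y)={2,3,4,5}: no change => not a revision
Total revisions = 1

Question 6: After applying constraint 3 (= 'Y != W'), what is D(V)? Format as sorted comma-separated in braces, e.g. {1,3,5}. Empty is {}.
Constraint 1 (Y + W = V) on D(Y)={2,3,4,5,6,8} D(W)={2,3,6,7} D(V)={3,4,5,7}: Y {2,3,4,5,6,8}->{2,3,4,5}; W {2,3,6,7}->{2,3}; V {3,4,5,7}->{4,5,7}
Constraint 2 (W != V) on D(W)={2,3} D(V)={4,5,7}: no change
Constraint 3 (Y != W) on D(Y)={2,3,4,5} D(W)={2,3}: no change
So after constraint 3: D(V) = {4,5,7}

Answer: {4,5,7}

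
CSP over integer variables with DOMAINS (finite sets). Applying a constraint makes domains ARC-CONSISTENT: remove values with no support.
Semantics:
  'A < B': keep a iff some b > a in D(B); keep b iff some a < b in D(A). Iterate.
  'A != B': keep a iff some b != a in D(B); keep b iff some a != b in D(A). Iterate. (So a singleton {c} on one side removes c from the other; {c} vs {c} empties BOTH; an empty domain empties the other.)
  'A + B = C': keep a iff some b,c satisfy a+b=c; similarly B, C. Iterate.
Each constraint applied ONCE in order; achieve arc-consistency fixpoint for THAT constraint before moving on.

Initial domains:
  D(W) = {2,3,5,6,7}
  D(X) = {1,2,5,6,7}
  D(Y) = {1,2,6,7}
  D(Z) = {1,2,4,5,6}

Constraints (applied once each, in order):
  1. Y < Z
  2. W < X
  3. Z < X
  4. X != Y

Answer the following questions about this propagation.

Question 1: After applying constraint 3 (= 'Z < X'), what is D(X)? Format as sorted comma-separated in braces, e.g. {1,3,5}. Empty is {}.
Constraint 1 (Y < Z) on D(Y)={1,2,6,7} D(Z)={1,2,4,5,6}: Y {1,2,6,7}->{1,2}; Z {1,2,4,5,6}->{2,4,5,6}
Constraint 2 (W < X) on D(W)={2,3,5,6,7} D(X)={1,2,5,6,7}: W {2,3,5,6,7}->{2,3,5,6}; X {1,2,5,6,7}->{5,6,7}
Constraint 3 (Z < X) on D(Z)={2,4,5,6} D(X)={5,6,7}: no change
So after constraint 3: D(X) = {5,6,7}

Answer: {5,6,7}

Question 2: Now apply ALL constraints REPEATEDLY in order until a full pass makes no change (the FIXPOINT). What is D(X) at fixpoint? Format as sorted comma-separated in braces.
Answer: {5,6,7}

Derivation:
pass 0 (initial): D(X)={1,2,5,6,7}
pass 1: W {2,3,5,6,7}->{2,3,5,6}; X {1,2,5,6,7}->{5,6,7}; Y {1,2,6,7}->{1,2}; Z {1,2,4,5,6}->{2,4,5,6}
pass 2: no change
Fixpoint after 2 passes: D(X) = {5,6,7}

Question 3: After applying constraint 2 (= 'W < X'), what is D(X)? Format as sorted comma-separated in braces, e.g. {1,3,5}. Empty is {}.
Constraint 1 (Y < Z) on D(Y)={1,2,6,7} D(Z)={1,2,4,5,6}: Y {1,2,6,7}->{1,2}; Z {1,2,4,5,6}->{2,4,5,6}
Constraint 2 (W < X) on D(W)={2,3,5,6,7} D(X)={1,2,5,6,7}: W {2,3,5,6,7}->{2,3,5,6}; X {1,2,5,6,7}->{5,6,7}
So after constraint 2: D(X) = {5,6,7}

Answer: {5,6,7}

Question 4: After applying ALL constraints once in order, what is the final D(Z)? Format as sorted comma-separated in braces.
Answer: {2,4,5,6}

Derivation:
Constraint 1 (Y < Z) on D(Y)={1,2,6,7} D(Z)={1,2,4,5,6}: Y {1,2,6,7}->{1,2}; Z {1,2,4,5,6}->{2,4,5,6}
Constraint 2 (W < X) on D(W)={2,3,5,6,7} D(X)={1,2,5,6,7}: W {2,3,5,6,7}->{2,3,5,6}; X {1,2,5,6,7}->{5,6,7}
Constraint 3 (Z < X) on D(Z)={2,4,5,6} D(X)={5,6,7}: no change
Constraint 4 (X != Y) on D(X)={5,6,7} D(Y)={1,2}: no change
So after all 4 constraints: D(Z) = {2,4,5,6}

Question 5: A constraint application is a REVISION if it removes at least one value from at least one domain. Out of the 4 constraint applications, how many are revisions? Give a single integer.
Answer: 2

Derivation:
Constraint 1 (Y < Z) on D(Y)={1,2,6,7} D(Z)={1,2,4,5,6}: Y {1,2,6,7}->{1,2}; Z {1,2,4,5,6}->{2,4,5,6} => REVISION
Constraint 2 (W < X) on D(W)={2,3,5,6,7} D(X)={1,2,5,6,7}: W {2,3,5,6,7}->{2,3,5,6}; X {1,2,5,6,7}->{5,6,7} => REVISION
Constraint 3 (Z < X) on D(Z)={2,4,5,6} D(X)={5,6,7}: no change => not a revision
Constraint 4 (X != Y) on D(X)={5,6,7} D(Y)={1,2}: no change => not a revision
Total revisions = 2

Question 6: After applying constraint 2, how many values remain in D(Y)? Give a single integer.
Constraint 1 (Y < Z) on D(Y)={1,2,6,7} D(Z)={1,2,4,5,6}: Y {1,2,6,7}->{1,2}; Z {1,2,4,5,6}->{2,4,5,6}
Constraint 2 (W < X) on D(W)={2,3,5,6,7} D(X)={1,2,5,6,7}: W {2,3,5,6,7}->{2,3,5,6}; X {1,2,5,6,7}->{5,6,7}
So after constraint 2: D(Y)={1,2}, size = 2

Answer: 2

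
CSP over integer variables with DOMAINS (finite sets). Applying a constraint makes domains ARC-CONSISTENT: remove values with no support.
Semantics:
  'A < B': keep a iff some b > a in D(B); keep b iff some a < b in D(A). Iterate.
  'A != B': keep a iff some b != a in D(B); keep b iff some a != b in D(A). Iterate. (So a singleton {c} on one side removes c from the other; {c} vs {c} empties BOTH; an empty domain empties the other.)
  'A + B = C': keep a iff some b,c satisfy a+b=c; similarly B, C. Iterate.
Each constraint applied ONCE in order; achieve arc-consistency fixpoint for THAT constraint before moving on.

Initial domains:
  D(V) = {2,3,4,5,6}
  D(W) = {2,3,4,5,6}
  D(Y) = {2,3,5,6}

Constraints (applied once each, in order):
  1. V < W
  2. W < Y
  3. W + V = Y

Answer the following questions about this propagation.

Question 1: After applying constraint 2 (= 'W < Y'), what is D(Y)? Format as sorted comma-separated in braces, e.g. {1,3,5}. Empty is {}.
Answer: {5,6}

Derivation:
Constraint 1 (V < W) on D(V)={2,3,4,5,6} D(W)={2,3,4,5,6}: V {2,3,4,5,6}->{2,3,4,5}; W {2,3,4,5,6}->{3,4,5,6}
Constraint 2 (W < Y) on D(W)={3,4,5,6} D(Y)={2,3,5,6}: W {3,4,5,6}->{3,4,5}; Y {2,3,5,6}->{5,6}
So after constraint 2: D(Y) = {5,6}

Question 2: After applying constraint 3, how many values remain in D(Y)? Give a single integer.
Constraint 1 (V < W) on D(V)={2,3,4,5,6} D(W)={2,3,4,5,6}: V {2,3,4,5,6}->{2,3,4,5}; W {2,3,4,5,6}->{3,4,5,6}
Constraint 2 (W < Y) on D(W)={3,4,5,6} D(Y)={2,3,5,6}: W {3,4,5,6}->{3,4,5}; Y {2,3,5,6}->{5,6}
Constraint 3 (W + V = Y) on D(W)={3,4,5} D(V)={2,3,4,5} D(Y)={5,6}: W {3,4,5}->{3,4}; V {2,3,4,5}->{2,3}
So after constraint 3: D(Y)={5,6}, size = 2

Answer: 2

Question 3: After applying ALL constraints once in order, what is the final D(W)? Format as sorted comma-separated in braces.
Constraint 1 (V < W) on D(V)={2,3,4,5,6} D(W)={2,3,4,5,6}: V {2,3,4,5,6}->{2,3,4,5}; W {2,3,4,5,6}->{3,4,5,6}
Constraint 2 (W < Y) on D(W)={3,4,5,6} D(Y)={2,3,5,6}: W {3,4,5,6}->{3,4,5}; Y {2,3,5,6}->{5,6}
Constraint 3 (W + V = Y) on D(W)={3,4,5} D(V)={2,3,4,5} D(Y)={5,6}: W {3,4,5}->{3,4}; V {2,3,4,5}->{2,3}
So after all 3 constraints: D(W) = {3,4}

Answer: {3,4}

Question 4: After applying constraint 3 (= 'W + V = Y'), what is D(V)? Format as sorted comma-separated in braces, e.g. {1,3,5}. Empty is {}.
Constraint 1 (V < W) on D(V)={2,3,4,5,6} D(W)={2,3,4,5,6}: V {2,3,4,5,6}->{2,3,4,5}; W {2,3,4,5,6}->{3,4,5,6}
Constraint 2 (W < Y) on D(W)={3,4,5,6} D(Y)={2,3,5,6}: W {3,4,5,6}->{3,4,5}; Y {2,3,5,6}->{5,6}
Constraint 3 (W + V = Y) on D(W)={3,4,5} D(V)={2,3,4,5} D(Y)={5,6}: W {3,4,5}->{3,4}; V {2,3,4,5}->{2,3}
So after constraint 3: D(V) = {2,3}

Answer: {2,3}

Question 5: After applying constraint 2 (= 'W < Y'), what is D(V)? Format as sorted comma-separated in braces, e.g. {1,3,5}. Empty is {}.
Answer: {2,3,4,5}

Derivation:
Constraint 1 (V < W) on D(V)={2,3,4,5,6} D(W)={2,3,4,5,6}: V {2,3,4,5,6}->{2,3,4,5}; W {2,3,4,5,6}->{3,4,5,6}
Constraint 2 (W < Y) on D(W)={3,4,5,6} D(Y)={2,3,5,6}: W {3,4,5,6}->{3,4,5}; Y {2,3,5,6}->{5,6}
So after constraint 2: D(V) = {2,3,4,5}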